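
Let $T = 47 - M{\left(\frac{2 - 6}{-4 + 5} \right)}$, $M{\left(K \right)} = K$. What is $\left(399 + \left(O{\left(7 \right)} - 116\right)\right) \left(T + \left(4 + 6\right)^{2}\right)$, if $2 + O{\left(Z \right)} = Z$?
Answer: $43488$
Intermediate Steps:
$O{\left(Z \right)} = -2 + Z$
$T = 51$ ($T = 47 - \frac{2 - 6}{-4 + 5} = 47 - - \frac{4}{1} = 47 - \left(-4\right) 1 = 47 - -4 = 47 + 4 = 51$)
$\left(399 + \left(O{\left(7 \right)} - 116\right)\right) \left(T + \left(4 + 6\right)^{2}\right) = \left(399 + \left(\left(-2 + 7\right) - 116\right)\right) \left(51 + \left(4 + 6\right)^{2}\right) = \left(399 + \left(5 - 116\right)\right) \left(51 + 10^{2}\right) = \left(399 - 111\right) \left(51 + 100\right) = 288 \cdot 151 = 43488$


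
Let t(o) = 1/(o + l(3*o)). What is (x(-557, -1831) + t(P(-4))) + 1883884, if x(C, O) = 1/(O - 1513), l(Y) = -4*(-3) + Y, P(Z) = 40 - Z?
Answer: 296086281301/157168 ≈ 1.8839e+6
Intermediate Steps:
l(Y) = 12 + Y
x(C, O) = 1/(-1513 + O)
t(o) = 1/(12 + 4*o) (t(o) = 1/(o + (12 + 3*o)) = 1/(12 + 4*o))
(x(-557, -1831) + t(P(-4))) + 1883884 = (1/(-1513 - 1831) + 1/(4*(3 + (40 - 1*(-4))))) + 1883884 = (1/(-3344) + 1/(4*(3 + (40 + 4)))) + 1883884 = (-1/3344 + 1/(4*(3 + 44))) + 1883884 = (-1/3344 + (1/4)/47) + 1883884 = (-1/3344 + (1/4)*(1/47)) + 1883884 = (-1/3344 + 1/188) + 1883884 = 789/157168 + 1883884 = 296086281301/157168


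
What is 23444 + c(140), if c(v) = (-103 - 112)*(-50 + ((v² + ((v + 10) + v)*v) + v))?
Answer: -12938906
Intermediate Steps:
c(v) = 10750 - 215*v - 215*v² - 215*v*(10 + 2*v) (c(v) = -215*(-50 + ((v² + ((10 + v) + v)*v) + v)) = -215*(-50 + ((v² + (10 + 2*v)*v) + v)) = -215*(-50 + ((v² + v*(10 + 2*v)) + v)) = -215*(-50 + (v + v² + v*(10 + 2*v))) = -215*(-50 + v + v² + v*(10 + 2*v)) = 10750 - 215*v - 215*v² - 215*v*(10 + 2*v))
23444 + c(140) = 23444 + (10750 - 2365*140 - 645*140²) = 23444 + (10750 - 331100 - 645*19600) = 23444 + (10750 - 331100 - 12642000) = 23444 - 12962350 = -12938906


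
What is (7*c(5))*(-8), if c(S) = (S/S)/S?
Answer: -56/5 ≈ -11.200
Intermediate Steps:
c(S) = 1/S
(7*c(5))*(-8) = (7/5)*(-8) = -56/5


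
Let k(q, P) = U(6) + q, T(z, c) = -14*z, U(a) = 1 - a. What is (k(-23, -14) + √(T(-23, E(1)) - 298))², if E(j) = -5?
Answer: 808 - 112*√6 ≈ 533.66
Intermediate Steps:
k(q, P) = -5 + q (k(q, P) = (1 - 1*6) + q = (1 - 6) + q = -5 + q)
(k(-23, -14) + √(T(-23, E(1)) - 298))² = ((-5 - 23) + √(-14*(-23) - 298))² = (-28 + √(322 - 298))² = (-28 + √24)² = (-28 + 2*√6)²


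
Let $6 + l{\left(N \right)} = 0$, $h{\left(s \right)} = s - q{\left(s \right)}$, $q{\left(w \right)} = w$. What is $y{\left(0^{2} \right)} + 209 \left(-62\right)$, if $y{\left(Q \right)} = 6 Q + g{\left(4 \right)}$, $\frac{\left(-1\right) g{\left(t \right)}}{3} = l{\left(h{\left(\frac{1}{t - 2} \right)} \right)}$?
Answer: $-12940$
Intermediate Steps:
$h{\left(s \right)} = 0$ ($h{\left(s \right)} = s - s = 0$)
$l{\left(N \right)} = -6$ ($l{\left(N \right)} = -6 + 0 = -6$)
$g{\left(t \right)} = 18$ ($g{\left(t \right)} = \left(-3\right) \left(-6\right) = 18$)
$y{\left(Q \right)} = 18 + 6 Q$ ($y{\left(Q \right)} = 6 Q + 18 = 18 + 6 Q$)
$y{\left(0^{2} \right)} + 209 \left(-62\right) = \left(18 + 6 \cdot 0^{2}\right) + 209 \left(-62\right) = \left(18 + 6 \cdot 0\right) - 12958 = \left(18 + 0\right) - 12958 = 18 - 12958 = -12940$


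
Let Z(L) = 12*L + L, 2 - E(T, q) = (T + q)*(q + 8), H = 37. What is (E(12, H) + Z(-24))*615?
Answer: -1546725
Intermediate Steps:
E(T, q) = 2 - (8 + q)*(T + q) (E(T, q) = 2 - (T + q)*(q + 8) = 2 - (T + q)*(8 + q) = 2 - (8 + q)*(T + q))
Z(L) = 13*L
(E(12, H) + Z(-24))*615 = ((2 - 1*37² - 8*12 - 8*37 - 1*12*37) + 13*(-24))*615 = ((2 - 1*1369 - 96 - 296 - 444) - 312)*615 = ((2 - 1369 - 96 - 296 - 444) - 312)*615 = (-2203 - 312)*615 = -2515*615 = -1546725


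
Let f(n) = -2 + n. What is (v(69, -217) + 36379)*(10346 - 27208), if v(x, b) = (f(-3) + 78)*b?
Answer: -346311756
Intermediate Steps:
v(x, b) = 73*b (v(x, b) = ((-2 - 3) + 78)*b = (-5 + 78)*b = 73*b)
(v(69, -217) + 36379)*(10346 - 27208) = (73*(-217) + 36379)*(10346 - 27208) = (-15841 + 36379)*(-16862) = 20538*(-16862) = -346311756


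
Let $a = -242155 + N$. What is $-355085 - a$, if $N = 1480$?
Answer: $-114410$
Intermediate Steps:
$a = -240675$ ($a = -242155 + 1480 = -240675$)
$-355085 - a = -355085 - -240675 = -355085 + 240675 = -114410$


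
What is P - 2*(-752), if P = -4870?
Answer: -3366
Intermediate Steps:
P - 2*(-752) = -4870 - 2*(-752) = -4870 - 1*(-1504) = -4870 + 1504 = -3366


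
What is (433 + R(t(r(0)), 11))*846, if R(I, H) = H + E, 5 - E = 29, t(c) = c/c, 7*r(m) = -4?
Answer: 355320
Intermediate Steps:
r(m) = -4/7 (r(m) = (⅐)*(-4) = -4/7)
t(c) = 1
E = -24 (E = 5 - 1*29 = 5 - 29 = -24)
R(I, H) = -24 + H (R(I, H) = H - 24 = -24 + H)
(433 + R(t(r(0)), 11))*846 = (433 + (-24 + 11))*846 = (433 - 13)*846 = 420*846 = 355320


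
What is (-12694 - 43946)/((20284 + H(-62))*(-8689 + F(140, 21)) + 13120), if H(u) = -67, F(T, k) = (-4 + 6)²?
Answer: 11328/35114305 ≈ 0.00032260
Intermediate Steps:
F(T, k) = 4 (F(T, k) = 2² = 4)
(-12694 - 43946)/((20284 + H(-62))*(-8689 + F(140, 21)) + 13120) = (-12694 - 43946)/((20284 - 67)*(-8689 + 4) + 13120) = -56640/(20217*(-8685) + 13120) = -56640/(-175584645 + 13120) = -56640/(-175571525) = -56640*(-1/175571525) = 11328/35114305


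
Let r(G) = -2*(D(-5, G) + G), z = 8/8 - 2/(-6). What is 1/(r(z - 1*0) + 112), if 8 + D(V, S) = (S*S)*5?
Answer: 9/968 ≈ 0.0092975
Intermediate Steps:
D(V, S) = -8 + 5*S² (D(V, S) = -8 + (S*S)*5 = -8 + S²*5 = -8 + 5*S²)
z = 4/3 (z = 8*(⅛) - 2*(-⅙) = 1 + ⅓ = 4/3 ≈ 1.3333)
r(G) = 16 - 10*G² - 2*G (r(G) = -2*((-8 + 5*G²) + G) = -2*(-8 + G + 5*G²) = 16 - 10*G² - 2*G)
1/(r(z - 1*0) + 112) = 1/((16 - 10*(4/3 - 1*0)² - 2*(4/3 - 1*0)) + 112) = 1/((16 - 10*(4/3 + 0)² - 2*(4/3 + 0)) + 112) = 1/((16 - 10*(4/3)² - 2*4/3) + 112) = 1/((16 - 10*16/9 - 8/3) + 112) = 1/((16 - 160/9 - 8/3) + 112) = 1/(-40/9 + 112) = 1/(968/9) = 9/968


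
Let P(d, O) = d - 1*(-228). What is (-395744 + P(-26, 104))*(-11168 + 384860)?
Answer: -147810881064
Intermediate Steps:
P(d, O) = 228 + d (P(d, O) = d + 228 = 228 + d)
(-395744 + P(-26, 104))*(-11168 + 384860) = (-395744 + (228 - 26))*(-11168 + 384860) = (-395744 + 202)*373692 = -395542*373692 = -147810881064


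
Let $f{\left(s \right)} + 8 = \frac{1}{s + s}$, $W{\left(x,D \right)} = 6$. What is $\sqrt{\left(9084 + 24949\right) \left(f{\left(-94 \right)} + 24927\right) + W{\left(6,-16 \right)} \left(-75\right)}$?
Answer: $\frac{\sqrt{7493526161621}}{94} \approx 29122.0$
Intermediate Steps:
$f{\left(s \right)} = -8 + \frac{1}{2 s}$ ($f{\left(s \right)} = -8 + \frac{1}{s + s} = -8 + \frac{1}{2 s}$)
$\sqrt{\left(9084 + 24949\right) \left(f{\left(-94 \right)} + 24927\right) + W{\left(6,-16 \right)} \left(-75\right)} = \sqrt{\left(9084 + 24949\right) \left(\left(-8 + \frac{1}{2 \left(-94\right)}\right) + 24927\right) + 6 \left(-75\right)} = \sqrt{34033 \left(\left(-8 + \frac{1}{2} \left(- \frac{1}{94}\right)\right) + 24927\right) - 450} = \sqrt{34033 \left(\left(-8 - \frac{1}{188}\right) + 24927\right) - 450} = \sqrt{34033 \left(- \frac{1505}{188} + 24927\right) - 450} = \sqrt{34033 \cdot \frac{4684771}{188} - 450} = \sqrt{\frac{159436811443}{188} - 450} = \sqrt{\frac{159436726843}{188}} = \frac{\sqrt{7493526161621}}{94}$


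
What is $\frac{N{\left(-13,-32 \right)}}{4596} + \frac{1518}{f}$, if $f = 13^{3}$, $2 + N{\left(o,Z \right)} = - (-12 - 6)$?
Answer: $\frac{1752970}{2524353} \approx 0.69442$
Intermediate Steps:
$N{\left(o,Z \right)} = 16$ ($N{\left(o,Z \right)} = -2 - \left(-12 - 6\right) = -2 - -18 = -2 + 18 = 16$)
$f = 2197$
$\frac{N{\left(-13,-32 \right)}}{4596} + \frac{1518}{f} = \frac{16}{4596} + \frac{1518}{2197} = 16 \cdot \frac{1}{4596} + 1518 \cdot \frac{1}{2197} = \frac{4}{1149} + \frac{1518}{2197} = \frac{1752970}{2524353}$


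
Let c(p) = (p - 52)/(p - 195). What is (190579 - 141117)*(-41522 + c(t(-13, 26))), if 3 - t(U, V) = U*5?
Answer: -260828459220/127 ≈ -2.0538e+9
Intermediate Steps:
t(U, V) = 3 - 5*U (t(U, V) = 3 - U*5 = 3 - 5*U)
c(p) = (-52 + p)/(-195 + p)
(190579 - 141117)*(-41522 + c(t(-13, 26))) = (190579 - 141117)*(-41522 + (-52 + (3 - 5*(-13)))/(-195 + (3 - 5*(-13)))) = 49462*(-41522 + (-52 + (3 + 65))/(-195 + (3 + 65))) = 49462*(-41522 + (-52 + 68)/(-195 + 68)) = 49462*(-41522 + 16/(-127)) = 49462*(-41522 - 1/127*16) = 49462*(-41522 - 16/127) = 49462*(-5273310/127) = -260828459220/127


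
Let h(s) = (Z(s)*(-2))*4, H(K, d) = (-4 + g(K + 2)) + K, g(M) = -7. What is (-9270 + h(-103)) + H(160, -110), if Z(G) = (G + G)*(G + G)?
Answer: -348609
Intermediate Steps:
H(K, d) = -11 + K (H(K, d) = (-4 - 7) + K = -11 + K)
Z(G) = 4*G² (Z(G) = (2*G)*(2*G) = 4*G²)
h(s) = -32*s² (h(s) = ((4*s²)*(-2))*4 = -8*s²*4 = -32*s²)
(-9270 + h(-103)) + H(160, -110) = (-9270 - 32*(-103)²) + (-11 + 160) = (-9270 - 32*10609) + 149 = (-9270 - 339488) + 149 = -348758 + 149 = -348609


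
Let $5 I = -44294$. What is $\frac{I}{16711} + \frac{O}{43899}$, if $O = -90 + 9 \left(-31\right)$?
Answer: $- \frac{658431367}{1222660315} \approx -0.53852$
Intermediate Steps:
$I = - \frac{44294}{5}$ ($I = \frac{1}{5} \left(-44294\right) = - \frac{44294}{5} \approx -8858.8$)
$O = -369$ ($O = -90 - 279 = -369$)
$\frac{I}{16711} + \frac{O}{43899} = - \frac{44294}{5 \cdot 16711} - \frac{369}{43899} = \left(- \frac{44294}{5}\right) \frac{1}{16711} - \frac{123}{14633} = - \frac{44294}{83555} - \frac{123}{14633} = - \frac{658431367}{1222660315}$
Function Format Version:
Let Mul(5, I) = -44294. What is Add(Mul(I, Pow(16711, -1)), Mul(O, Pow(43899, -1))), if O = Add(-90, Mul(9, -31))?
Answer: Rational(-658431367, 1222660315) ≈ -0.53852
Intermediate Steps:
I = Rational(-44294, 5) (I = Mul(Rational(1, 5), -44294) = Rational(-44294, 5) ≈ -8858.8)
O = -369 (O = Add(-90, -279) = -369)
Add(Mul(I, Pow(16711, -1)), Mul(O, Pow(43899, -1))) = Add(Mul(Rational(-44294, 5), Pow(16711, -1)), Mul(-369, Pow(43899, -1))) = Add(Mul(Rational(-44294, 5), Rational(1, 16711)), Mul(-369, Rational(1, 43899))) = Add(Rational(-44294, 83555), Rational(-123, 14633)) = Rational(-658431367, 1222660315)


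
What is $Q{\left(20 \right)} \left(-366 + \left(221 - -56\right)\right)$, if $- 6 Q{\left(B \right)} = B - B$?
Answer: $0$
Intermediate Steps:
$Q{\left(B \right)} = 0$ ($Q{\left(B \right)} = - \frac{B - B}{6} = \left(- \frac{1}{6}\right) 0 = 0$)
$Q{\left(20 \right)} \left(-366 + \left(221 - -56\right)\right) = 0 \left(-366 + \left(221 - -56\right)\right) = 0 \left(-366 + \left(221 + 56\right)\right) = 0 \left(-366 + 277\right) = 0 \left(-89\right) = 0$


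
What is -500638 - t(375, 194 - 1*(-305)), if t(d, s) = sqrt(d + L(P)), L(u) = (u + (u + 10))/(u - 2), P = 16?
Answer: -500638 - 3*sqrt(42) ≈ -5.0066e+5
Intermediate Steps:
L(u) = (10 + 2*u)/(-2 + u) (L(u) = (u + (10 + u))/(-2 + u) = (10 + 2*u)/(-2 + u))
t(d, s) = sqrt(3 + d) (t(d, s) = sqrt(d + 2*(5 + 16)/(-2 + 16)) = sqrt(d + 2*21/14) = sqrt(d + 2*(1/14)*21) = sqrt(d + 3) = sqrt(3 + d))
-500638 - t(375, 194 - 1*(-305)) = -500638 - sqrt(3 + 375) = -500638 - sqrt(378) = -500638 - 3*sqrt(42)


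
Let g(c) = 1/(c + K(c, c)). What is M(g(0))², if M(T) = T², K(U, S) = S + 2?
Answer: 1/16 ≈ 0.062500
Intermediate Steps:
K(U, S) = 2 + S
g(c) = 1/(2 + 2*c) (g(c) = 1/(c + (2 + c)) = 1/(2 + 2*c))
M(g(0))² = ((1/(2*(1 + 0)))²)² = (((½)/1)²)² = (((½)*1)²)² = ((½)²)² = (¼)² = 1/16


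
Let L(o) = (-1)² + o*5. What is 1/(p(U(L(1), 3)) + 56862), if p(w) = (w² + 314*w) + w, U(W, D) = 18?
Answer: 1/62856 ≈ 1.5909e-5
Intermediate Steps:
L(o) = 1 + 5*o
p(w) = w² + 315*w
1/(p(U(L(1), 3)) + 56862) = 1/(18*(315 + 18) + 56862) = 1/(18*333 + 56862) = 1/(5994 + 56862) = 1/62856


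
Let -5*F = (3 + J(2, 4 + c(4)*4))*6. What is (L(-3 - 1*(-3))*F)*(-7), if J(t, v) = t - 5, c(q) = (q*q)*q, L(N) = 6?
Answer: 0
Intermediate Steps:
c(q) = q³ (c(q) = q²*q = q³)
J(t, v) = -5 + t
F = 0 (F = -(3 + (-5 + 2))*6/5 = -(3 - 3)*6/5 = -0*6 = -⅕*0 = 0)
(L(-3 - 1*(-3))*F)*(-7) = (6*0)*(-7) = 0*(-7) = 0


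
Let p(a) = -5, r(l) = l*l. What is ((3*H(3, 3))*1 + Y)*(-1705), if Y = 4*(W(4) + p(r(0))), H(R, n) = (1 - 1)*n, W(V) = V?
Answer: 6820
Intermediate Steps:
r(l) = l**2
H(R, n) = 0 (H(R, n) = 0*n = 0)
Y = -4 (Y = 4*(4 - 5) = 4*(-1) = -4)
((3*H(3, 3))*1 + Y)*(-1705) = ((3*0)*1 - 4)*(-1705) = (0*1 - 4)*(-1705) = (0 - 4)*(-1705) = -4*(-1705) = 6820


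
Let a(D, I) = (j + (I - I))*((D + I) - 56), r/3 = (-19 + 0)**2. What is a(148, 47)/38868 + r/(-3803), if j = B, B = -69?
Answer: -26189539/49271668 ≈ -0.53153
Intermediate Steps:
r = 1083 (r = 3*(-19 + 0)**2 = 3*(-19)**2 = 3*361 = 1083)
j = -69
a(D, I) = 3864 - 69*D - 69*I (a(D, I) = (-69 + (I - I))*((D + I) - 56) = (-69 + 0)*(-56 + D + I) = -69*(-56 + D + I) = 3864 - 69*D - 69*I)
a(148, 47)/38868 + r/(-3803) = (3864 - 69*148 - 69*47)/38868 + 1083/(-3803) = (3864 - 10212 - 3243)*(1/38868) + 1083*(-1/3803) = -9591*1/38868 - 1083/3803 = -3197/12956 - 1083/3803 = -26189539/49271668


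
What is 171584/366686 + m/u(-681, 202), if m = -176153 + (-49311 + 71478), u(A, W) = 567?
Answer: -4026230162/14850783 ≈ -271.11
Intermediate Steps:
m = -153986 (m = -176153 + 22167 = -153986)
171584/366686 + m/u(-681, 202) = 171584/366686 - 153986/567 = 171584*(1/366686) - 153986*1/567 = 85792/183343 - 21998/81 = -4026230162/14850783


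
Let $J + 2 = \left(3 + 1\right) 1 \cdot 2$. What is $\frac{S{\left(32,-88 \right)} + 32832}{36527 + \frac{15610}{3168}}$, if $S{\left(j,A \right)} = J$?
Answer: $\frac{52015392}{57866573} \approx 0.89888$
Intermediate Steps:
$J = 6$ ($J = -2 + \left(3 + 1\right) 1 \cdot 2 = -2 + 4 \cdot 2 = -2 + 8 = 6$)
$S{\left(j,A \right)} = 6$
$\frac{S{\left(32,-88 \right)} + 32832}{36527 + \frac{15610}{3168}} = \frac{6 + 32832}{36527 + \frac{15610}{3168}} = \frac{32838}{36527 + 15610 \cdot \frac{1}{3168}} = \frac{32838}{36527 + \frac{7805}{1584}} = \frac{32838}{\frac{57866573}{1584}} = 32838 \cdot \frac{1584}{57866573} = \frac{52015392}{57866573}$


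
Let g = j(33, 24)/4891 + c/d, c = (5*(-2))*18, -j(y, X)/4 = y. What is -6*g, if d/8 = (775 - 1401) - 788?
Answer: 459603/6915874 ≈ 0.066456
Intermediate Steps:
d = -11312 (d = 8*((775 - 1401) - 788) = 8*(-626 - 788) = 8*(-1414) = -11312)
j(y, X) = -4*y
c = -180 (c = -10*18 = -180)
g = -153201/13831748 (g = -4*33/4891 - 180/(-11312) = -132*1/4891 - 180*(-1/11312) = -132/4891 + 45/2828 = -153201/13831748 ≈ -0.011076)
-6*g = -6*(-153201/13831748) = 459603/6915874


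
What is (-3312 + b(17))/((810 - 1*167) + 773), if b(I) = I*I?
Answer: -3023/1416 ≈ -2.1349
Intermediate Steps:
b(I) = I²
(-3312 + b(17))/((810 - 1*167) + 773) = (-3312 + 17²)/((810 - 1*167) + 773) = (-3312 + 289)/((810 - 167) + 773) = -3023/(643 + 773) = -3023/1416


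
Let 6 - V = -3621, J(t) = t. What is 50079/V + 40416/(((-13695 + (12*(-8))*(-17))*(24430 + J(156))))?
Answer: 825129400205/59761054977 ≈ 13.807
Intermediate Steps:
V = 3627 (V = 6 - 1*(-3621) = 6 + 3621 = 3627)
50079/V + 40416/(((-13695 + (12*(-8))*(-17))*(24430 + J(156)))) = 50079/3627 + 40416/(((-13695 + (12*(-8))*(-17))*(24430 + 156))) = 50079*(1/3627) + 40416/(((-13695 - 96*(-17))*24586)) = 16693/1209 + 40416/(((-13695 + 1632)*24586)) = 16693/1209 + 40416/((-12063*24586)) = 16693/1209 + 40416/(-296580918) = 16693/1209 + 40416*(-1/296580918) = 16693/1209 - 6736/49430153 = 825129400205/59761054977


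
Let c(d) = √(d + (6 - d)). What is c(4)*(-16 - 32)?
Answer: -48*√6 ≈ -117.58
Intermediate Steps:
c(d) = √6
c(4)*(-16 - 32) = √6*(-16 - 32) = √6*(-48) = -48*√6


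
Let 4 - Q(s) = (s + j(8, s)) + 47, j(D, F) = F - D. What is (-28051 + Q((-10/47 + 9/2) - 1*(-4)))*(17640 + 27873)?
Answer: -60114526173/47 ≈ -1.2790e+9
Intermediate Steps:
Q(s) = -35 - 2*s (Q(s) = 4 - ((s + (s - 1*8)) + 47) = 4 - ((s + (s - 8)) + 47) = 4 - ((s + (-8 + s)) + 47) = 4 - ((-8 + 2*s) + 47) = 4 - (39 + 2*s) = 4 + (-39 - 2*s) = -35 - 2*s)
(-28051 + Q((-10/47 + 9/2) - 1*(-4)))*(17640 + 27873) = (-28051 + (-35 - 2*((-10/47 + 9/2) - 1*(-4))))*(17640 + 27873) = (-28051 + (-35 - 2*((-10*1/47 + 9*(1/2)) + 4)))*45513 = (-28051 + (-35 - 2*((-10/47 + 9/2) + 4)))*45513 = (-28051 + (-35 - 2*(403/94 + 4)))*45513 = (-28051 + (-35 - 2*779/94))*45513 = (-28051 + (-35 - 779/47))*45513 = (-28051 - 2424/47)*45513 = -1320821/47*45513 = -60114526173/47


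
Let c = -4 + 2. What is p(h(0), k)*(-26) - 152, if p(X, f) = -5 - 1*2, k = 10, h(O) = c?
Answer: 30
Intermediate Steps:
c = -2
h(O) = -2
p(X, f) = -7 (p(X, f) = -5 - 2 = -7)
p(h(0), k)*(-26) - 152 = -7*(-26) - 152 = 182 - 152 = 30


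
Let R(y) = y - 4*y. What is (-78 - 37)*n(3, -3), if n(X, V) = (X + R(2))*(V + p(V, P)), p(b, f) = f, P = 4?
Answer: 345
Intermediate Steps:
R(y) = -3*y
n(X, V) = (-6 + X)*(4 + V) (n(X, V) = (X - 3*2)*(V + 4) = (X - 6)*(4 + V) = (-6 + X)*(4 + V))
(-78 - 37)*n(3, -3) = (-78 - 37)*(-24 - 6*(-3) + 4*3 - 3*3) = -115*(-24 + 18 + 12 - 9) = -115*(-3) = 345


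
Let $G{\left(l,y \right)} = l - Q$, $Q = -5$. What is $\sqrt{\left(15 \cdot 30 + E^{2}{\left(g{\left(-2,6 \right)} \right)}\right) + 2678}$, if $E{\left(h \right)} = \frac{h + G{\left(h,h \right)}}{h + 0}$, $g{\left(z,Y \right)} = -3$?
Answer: $\frac{\sqrt{28153}}{3} \approx 55.93$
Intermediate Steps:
$G{\left(l,y \right)} = 5 + l$ ($G{\left(l,y \right)} = l - -5 = l + 5 = 5 + l$)
$E{\left(h \right)} = \frac{5 + 2 h}{h}$ ($E{\left(h \right)} = \frac{h + \left(5 + h\right)}{h + 0} = \frac{5 + 2 h}{h}$)
$\sqrt{\left(15 \cdot 30 + E^{2}{\left(g{\left(-2,6 \right)} \right)}\right) + 2678} = \sqrt{\left(15 \cdot 30 + \left(2 + \frac{5}{-3}\right)^{2}\right) + 2678} = \sqrt{\left(450 + \left(2 + 5 \left(- \frac{1}{3}\right)\right)^{2}\right) + 2678} = \sqrt{\left(450 + \left(2 - \frac{5}{3}\right)^{2}\right) + 2678} = \sqrt{\left(450 + \left(\frac{1}{3}\right)^{2}\right) + 2678} = \sqrt{\left(450 + \frac{1}{9}\right) + 2678} = \sqrt{\frac{4051}{9} + 2678} = \sqrt{\frac{28153}{9}} = \frac{\sqrt{28153}}{3}$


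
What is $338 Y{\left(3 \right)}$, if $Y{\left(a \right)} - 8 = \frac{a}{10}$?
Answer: $\frac{14027}{5} \approx 2805.4$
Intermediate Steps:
$Y{\left(a \right)} = 8 + \frac{a}{10}$
$338 Y{\left(3 \right)} = 338 \left(8 + \frac{1}{10} \cdot 3\right) = 338 \left(8 + \frac{3}{10}\right) = 338 \cdot \frac{83}{10} = \frac{14027}{5}$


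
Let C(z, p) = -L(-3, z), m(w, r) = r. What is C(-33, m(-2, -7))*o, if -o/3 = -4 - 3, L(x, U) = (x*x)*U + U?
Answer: 6930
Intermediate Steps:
L(x, U) = U + U*x**2 (L(x, U) = x**2*U + U = U*x**2 + U = U + U*x**2)
C(z, p) = -10*z (C(z, p) = -z*(1 + (-3)**2) = -z*(1 + 9) = -z*10 = -10*z)
o = 21 (o = -3*(-4 - 3) = -3*(-7) = 21)
C(-33, m(-2, -7))*o = -10*(-33)*21 = 330*21 = 6930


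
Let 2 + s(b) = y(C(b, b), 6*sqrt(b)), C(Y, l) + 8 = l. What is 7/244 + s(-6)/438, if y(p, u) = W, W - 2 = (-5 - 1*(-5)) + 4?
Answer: 2021/53436 ≈ 0.037821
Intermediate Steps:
C(Y, l) = -8 + l
W = 6 (W = 2 + ((-5 - 1*(-5)) + 4) = 2 + ((-5 + 5) + 4) = 2 + (0 + 4) = 2 + 4 = 6)
y(p, u) = 6
s(b) = 4 (s(b) = -2 + 6 = 4)
7/244 + s(-6)/438 = 7/244 + 4/438 = 7*(1/244) + 4*(1/438) = 7/244 + 2/219 = 2021/53436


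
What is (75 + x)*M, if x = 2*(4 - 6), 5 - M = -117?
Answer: 8662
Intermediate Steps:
M = 122 (M = 5 - 1*(-117) = 5 + 117 = 122)
x = -4 (x = 2*(-2) = -4)
(75 + x)*M = (75 - 4)*122 = 71*122 = 8662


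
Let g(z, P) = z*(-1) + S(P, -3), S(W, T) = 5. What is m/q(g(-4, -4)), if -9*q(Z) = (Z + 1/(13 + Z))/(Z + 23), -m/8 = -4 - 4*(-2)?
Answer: 202752/199 ≈ 1018.9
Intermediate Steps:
g(z, P) = 5 - z (g(z, P) = z*(-1) + 5 = -z + 5 = 5 - z)
m = -32 (m = -8*(-4 - 4*(-2)) = -8*(-4 + 8) = -8*4 = -32)
q(Z) = -(Z + 1/(13 + Z))/(9*(23 + Z)) (q(Z) = -(Z + 1/(13 + Z))/(9*(Z + 23)) = -(Z + 1/(13 + Z))/(9*(23 + Z)))
m/q(g(-4, -4)) = -32*9*(299 + (5 - 1*(-4))² + 36*(5 - 1*(-4)))/(-1 - (5 - 1*(-4))² - 13*(5 - 1*(-4))) = -32*9*(299 + (5 + 4)² + 36*(5 + 4))/(-1 - (5 + 4)² - 13*(5 + 4)) = -32*9*(299 + 9² + 36*9)/(-1 - 1*9² - 13*9) = -32*9*(299 + 81 + 324)/(-1 - 1*81 - 117) = -32*6336/(-1 - 81 - 117) = -32/((⅑)*(1/704)*(-199)) = -32/(-199/6336) = -32*(-6336/199) = 202752/199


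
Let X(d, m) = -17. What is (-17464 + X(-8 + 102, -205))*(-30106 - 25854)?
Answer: 978236760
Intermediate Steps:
(-17464 + X(-8 + 102, -205))*(-30106 - 25854) = (-17464 - 17)*(-30106 - 25854) = -17481*(-55960) = 978236760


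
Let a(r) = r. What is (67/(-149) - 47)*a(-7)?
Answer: 49490/149 ≈ 332.15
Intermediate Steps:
(67/(-149) - 47)*a(-7) = (67/(-149) - 47)*(-7) = (67*(-1/149) - 47)*(-7) = (-67/149 - 47)*(-7) = -7070/149*(-7) = 49490/149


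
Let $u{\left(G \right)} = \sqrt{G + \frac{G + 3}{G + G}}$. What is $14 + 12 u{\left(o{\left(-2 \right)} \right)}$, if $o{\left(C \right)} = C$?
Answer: $14 + 18 i \approx 14.0 + 18.0 i$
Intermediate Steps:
$u{\left(G \right)} = \sqrt{G + \frac{3 + G}{2 G}}$
$14 + 12 u{\left(o{\left(-2 \right)} \right)} = 14 + 12 \frac{\sqrt{2 + 4 \left(-2\right) + \frac{6}{-2}}}{2} = 14 + 12 \frac{\sqrt{2 - 8 + 6 \left(- \frac{1}{2}\right)}}{2} = 14 + 12 \frac{\sqrt{2 - 8 - 3}}{2} = 14 + 12 \frac{\sqrt{-9}}{2} = 14 + 12 \frac{3 i}{2} = 14 + 18 i$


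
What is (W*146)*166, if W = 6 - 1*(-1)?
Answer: 169652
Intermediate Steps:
W = 7 (W = 6 + 1 = 7)
(W*146)*166 = (7*146)*166 = 1022*166 = 169652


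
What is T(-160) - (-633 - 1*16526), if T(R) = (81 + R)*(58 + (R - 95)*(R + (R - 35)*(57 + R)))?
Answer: 401401702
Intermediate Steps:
T(R) = (58 + (-95 + R)*(R + (-35 + R)*(57 + R)))*(81 + R) (T(R) = (81 + R)*(58 + (-95 + R)*(R + (-35 + R)*(57 + R))) = (58 + (-95 + R)*(R + (-35 + R)*(57 + R)))*(81 + R))
T(-160) - (-633 - 1*16526) = (15356223 + (-160)⁴ - 148997*(-160) - 10012*(-160)² + 9*(-160)³) - (-633 - 1*16526) = (15356223 + 655360000 + 23839520 - 10012*25600 + 9*(-4096000)) - (-633 - 16526) = (15356223 + 655360000 + 23839520 - 256307200 - 36864000) - 1*(-17159) = 401384543 + 17159 = 401401702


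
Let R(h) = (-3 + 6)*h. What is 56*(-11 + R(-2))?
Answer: -952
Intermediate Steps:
R(h) = 3*h
56*(-11 + R(-2)) = 56*(-11 + 3*(-2)) = 56*(-11 - 6) = 56*(-17) = -952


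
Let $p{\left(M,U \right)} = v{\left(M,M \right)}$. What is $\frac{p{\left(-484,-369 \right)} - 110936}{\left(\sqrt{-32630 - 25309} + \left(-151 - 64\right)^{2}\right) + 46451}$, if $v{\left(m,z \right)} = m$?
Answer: $- \frac{688397328}{572593261} + \frac{7428 i \sqrt{57939}}{572593261} \approx -1.2022 + 0.0031226 i$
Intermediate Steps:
$p{\left(M,U \right)} = M$
$\frac{p{\left(-484,-369 \right)} - 110936}{\left(\sqrt{-32630 - 25309} + \left(-151 - 64\right)^{2}\right) + 46451} = \frac{-484 - 110936}{\left(\sqrt{-32630 - 25309} + \left(-151 - 64\right)^{2}\right) + 46451} = - \frac{111420}{\left(\sqrt{-57939} + \left(-215\right)^{2}\right) + 46451} = - \frac{111420}{\left(i \sqrt{57939} + 46225\right) + 46451} = - \frac{111420}{\left(46225 + i \sqrt{57939}\right) + 46451} = - \frac{111420}{92676 + i \sqrt{57939}}$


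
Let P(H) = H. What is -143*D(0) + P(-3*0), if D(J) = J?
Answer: 0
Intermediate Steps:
-143*D(0) + P(-3*0) = -143*0 - 3*0 = 0 + 0 = 0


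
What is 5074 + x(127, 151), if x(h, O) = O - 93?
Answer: 5132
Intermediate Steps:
x(h, O) = -93 + O
5074 + x(127, 151) = 5074 + (-93 + 151) = 5074 + 58 = 5132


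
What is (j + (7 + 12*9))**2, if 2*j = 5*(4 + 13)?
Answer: 99225/4 ≈ 24806.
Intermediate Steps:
j = 85/2 (j = (5*(4 + 13))/2 = (5*17)/2 = (1/2)*85 = 85/2 ≈ 42.500)
(j + (7 + 12*9))**2 = (85/2 + (7 + 12*9))**2 = (85/2 + (7 + 108))**2 = (85/2 + 115)**2 = (315/2)**2 = 99225/4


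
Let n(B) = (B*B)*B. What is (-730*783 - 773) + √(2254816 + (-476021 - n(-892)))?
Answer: -572363 + 3*√79056787 ≈ -5.4569e+5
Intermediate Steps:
n(B) = B³ (n(B) = B²*B = B³)
(-730*783 - 773) + √(2254816 + (-476021 - n(-892))) = (-730*783 - 773) + √(2254816 + (-476021 - 1*(-892)³)) = (-571590 - 773) + √(2254816 + (-476021 - 1*(-709732288))) = -572363 + √(2254816 + (-476021 + 709732288)) = -572363 + √(2254816 + 709256267) = -572363 + √711511083 = -572363 + 3*√79056787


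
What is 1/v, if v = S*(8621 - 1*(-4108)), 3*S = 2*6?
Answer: 1/50916 ≈ 1.9640e-5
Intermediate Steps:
S = 4 (S = (2*6)/3 = (⅓)*12 = 4)
v = 50916 (v = 4*(8621 - 1*(-4108)) = 4*(8621 + 4108) = 4*12729 = 50916)
1/v = 1/50916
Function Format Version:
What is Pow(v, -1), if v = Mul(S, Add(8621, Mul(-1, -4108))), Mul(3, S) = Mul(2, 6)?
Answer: Rational(1, 50916) ≈ 1.9640e-5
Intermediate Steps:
S = 4 (S = Mul(Rational(1, 3), Mul(2, 6)) = Mul(Rational(1, 3), 12) = 4)
v = 50916 (v = Mul(4, Add(8621, Mul(-1, -4108))) = Mul(4, Add(8621, 4108)) = Mul(4, 12729) = 50916)
Pow(v, -1) = Pow(50916, -1) = Rational(1, 50916)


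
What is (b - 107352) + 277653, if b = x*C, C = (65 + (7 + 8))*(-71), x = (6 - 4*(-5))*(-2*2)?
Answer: 761021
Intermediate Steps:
x = -104 (x = (6 + 20)*(-4) = 26*(-4) = -104)
C = -5680 (C = (65 + 15)*(-71) = 80*(-71) = -5680)
b = 590720 (b = -104*(-5680) = 590720)
(b - 107352) + 277653 = (590720 - 107352) + 277653 = 483368 + 277653 = 761021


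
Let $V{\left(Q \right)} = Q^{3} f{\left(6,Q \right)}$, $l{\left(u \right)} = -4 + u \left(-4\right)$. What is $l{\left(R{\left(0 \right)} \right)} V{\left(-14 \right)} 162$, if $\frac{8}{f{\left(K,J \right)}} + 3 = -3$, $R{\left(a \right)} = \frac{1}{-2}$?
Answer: $-1185408$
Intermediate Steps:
$R{\left(a \right)} = - \frac{1}{2}$
$f{\left(K,J \right)} = - \frac{4}{3}$ ($f{\left(K,J \right)} = \frac{8}{-3 - 3} = \frac{8}{-6} = 8 \left(- \frac{1}{6}\right) = - \frac{4}{3}$)
$l{\left(u \right)} = -4 - 4 u$
$V{\left(Q \right)} = - \frac{4 Q^{3}}{3}$ ($V{\left(Q \right)} = Q^{3} \left(- \frac{4}{3}\right) = - \frac{4 Q^{3}}{3}$)
$l{\left(R{\left(0 \right)} \right)} V{\left(-14 \right)} 162 = \left(-4 - -2\right) \left(- \frac{4 \left(-14\right)^{3}}{3}\right) 162 = \left(-4 + 2\right) \left(\left(- \frac{4}{3}\right) \left(-2744\right)\right) 162 = \left(-2\right) \frac{10976}{3} \cdot 162 = \left(- \frac{21952}{3}\right) 162 = -1185408$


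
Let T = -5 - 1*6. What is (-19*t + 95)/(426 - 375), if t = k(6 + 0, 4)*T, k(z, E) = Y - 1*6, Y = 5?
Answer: -38/17 ≈ -2.2353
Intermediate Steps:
T = -11 (T = -5 - 6 = -11)
k(z, E) = -1 (k(z, E) = 5 - 1*6 = 5 - 6 = -1)
t = 11 (t = -1*(-11) = 11)
(-19*t + 95)/(426 - 375) = (-19*11 + 95)/(426 - 375) = (-209 + 95)/51 = -114*1/51 = -38/17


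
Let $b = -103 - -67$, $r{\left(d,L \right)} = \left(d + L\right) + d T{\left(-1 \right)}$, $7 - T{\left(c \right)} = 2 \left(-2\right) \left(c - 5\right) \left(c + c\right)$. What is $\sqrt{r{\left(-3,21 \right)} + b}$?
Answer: $i \sqrt{183} \approx 13.528 i$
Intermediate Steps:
$T{\left(c \right)} = 7 + 8 c \left(-5 + c\right)$ ($T{\left(c \right)} = 7 - 2 \left(-2\right) \left(c - 5\right) \left(c + c\right) = 7 - - 4 \left(-5 + c\right) 2 c = 7 - - 4 \cdot 2 c \left(-5 + c\right) = 7 - - 8 c \left(-5 + c\right) = 7 + 8 c \left(-5 + c\right)$)
$r{\left(d,L \right)} = L + 56 d$ ($r{\left(d,L \right)} = \left(d + L\right) + d \left(7 - -40 + 8 \left(-1\right)^{2}\right) = \left(L + d\right) + d \left(7 + 40 + 8 \cdot 1\right) = \left(L + d\right) + d \left(7 + 40 + 8\right) = \left(L + d\right) + d 55 = \left(L + d\right) + 55 d = L + 56 d$)
$b = -36$ ($b = -103 + 67 = -36$)
$\sqrt{r{\left(-3,21 \right)} + b} = \sqrt{\left(21 + 56 \left(-3\right)\right) - 36} = \sqrt{\left(21 - 168\right) - 36} = \sqrt{-147 - 36} = \sqrt{-183} = i \sqrt{183}$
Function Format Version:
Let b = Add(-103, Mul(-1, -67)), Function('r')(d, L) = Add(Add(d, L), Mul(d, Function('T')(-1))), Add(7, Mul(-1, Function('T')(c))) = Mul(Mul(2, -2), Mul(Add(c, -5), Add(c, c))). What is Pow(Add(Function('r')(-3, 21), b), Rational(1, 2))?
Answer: Mul(I, Pow(183, Rational(1, 2))) ≈ Mul(13.528, I)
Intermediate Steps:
Function('T')(c) = Add(7, Mul(8, c, Add(-5, c))) (Function('T')(c) = Add(7, Mul(-1, Mul(Mul(2, -2), Mul(Add(c, -5), Add(c, c))))) = Add(7, Mul(-1, Mul(-4, Mul(Add(-5, c), Mul(2, c))))) = Add(7, Mul(-1, Mul(-4, Mul(2, c, Add(-5, c))))) = Add(7, Mul(-1, Mul(-8, c, Add(-5, c)))) = Add(7, Mul(8, c, Add(-5, c))))
Function('r')(d, L) = Add(L, Mul(56, d)) (Function('r')(d, L) = Add(Add(d, L), Mul(d, Add(7, Mul(-40, -1), Mul(8, Pow(-1, 2))))) = Add(Add(L, d), Mul(d, Add(7, 40, Mul(8, 1)))) = Add(Add(L, d), Mul(d, Add(7, 40, 8))) = Add(Add(L, d), Mul(d, 55)) = Add(Add(L, d), Mul(55, d)) = Add(L, Mul(56, d)))
b = -36 (b = Add(-103, 67) = -36)
Pow(Add(Function('r')(-3, 21), b), Rational(1, 2)) = Pow(Add(Add(21, Mul(56, -3)), -36), Rational(1, 2)) = Pow(Add(Add(21, -168), -36), Rational(1, 2)) = Pow(Add(-147, -36), Rational(1, 2)) = Pow(-183, Rational(1, 2)) = Mul(I, Pow(183, Rational(1, 2)))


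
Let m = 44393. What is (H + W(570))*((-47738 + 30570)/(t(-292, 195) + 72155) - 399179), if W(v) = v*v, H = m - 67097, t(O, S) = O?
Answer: -8668860227448420/71863 ≈ -1.2063e+11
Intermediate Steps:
H = -22704 (H = 44393 - 67097 = -22704)
W(v) = v**2
(H + W(570))*((-47738 + 30570)/(t(-292, 195) + 72155) - 399179) = (-22704 + 570**2)*((-47738 + 30570)/(-292 + 72155) - 399179) = (-22704 + 324900)*(-17168/71863 - 399179) = 302196*(-17168*1/71863 - 399179) = 302196*(-17168/71863 - 399179) = 302196*(-28686217645/71863) = -8668860227448420/71863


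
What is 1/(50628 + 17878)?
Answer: 1/68506 ≈ 1.4597e-5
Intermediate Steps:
1/(50628 + 17878) = 1/68506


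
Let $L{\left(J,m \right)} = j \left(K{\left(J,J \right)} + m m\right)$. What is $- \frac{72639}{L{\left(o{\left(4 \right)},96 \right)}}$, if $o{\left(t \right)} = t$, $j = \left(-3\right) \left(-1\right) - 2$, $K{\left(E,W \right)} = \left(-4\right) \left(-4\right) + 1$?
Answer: $- \frac{10377}{1319} \approx -7.8673$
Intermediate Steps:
$K{\left(E,W \right)} = 17$ ($K{\left(E,W \right)} = 16 + 1 = 17$)
$j = 1$ ($j = 3 - 2 = 1$)
$L{\left(J,m \right)} = 17 + m^{2}$ ($L{\left(J,m \right)} = 1 \left(17 + m m\right) = 1 \left(17 + m^{2}\right) = 17 + m^{2}$)
$- \frac{72639}{L{\left(o{\left(4 \right)},96 \right)}} = - \frac{72639}{17 + 96^{2}} = - \frac{72639}{17 + 9216} = - \frac{72639}{9233} = \left(-72639\right) \frac{1}{9233} = - \frac{10377}{1319}$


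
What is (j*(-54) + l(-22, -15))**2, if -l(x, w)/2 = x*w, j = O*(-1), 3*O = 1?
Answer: 412164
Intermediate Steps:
O = 1/3 (O = (1/3)*1 = 1/3 ≈ 0.33333)
j = -1/3 (j = (1/3)*(-1) = -1/3 ≈ -0.33333)
l(x, w) = -2*w*x (l(x, w) = -2*x*w = -2*w*x)
(j*(-54) + l(-22, -15))**2 = (-1/3*(-54) - 2*(-15)*(-22))**2 = (18 - 660)**2 = (-642)**2 = 412164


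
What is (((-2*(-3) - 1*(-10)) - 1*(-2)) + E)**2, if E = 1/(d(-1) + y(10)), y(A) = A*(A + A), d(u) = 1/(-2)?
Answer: 51609856/159201 ≈ 324.18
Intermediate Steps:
d(u) = -1/2 (d(u) = 1*(-1/2) = -1/2)
y(A) = 2*A**2 (y(A) = A*(2*A) = 2*A**2)
E = 2/399 (E = 1/(-1/2 + 2*10**2) = 1/(-1/2 + 2*100) = 1/(-1/2 + 200) = 1/(399/2) = 2/399 ≈ 0.0050125)
(((-2*(-3) - 1*(-10)) - 1*(-2)) + E)**2 = (((-2*(-3) - 1*(-10)) - 1*(-2)) + 2/399)**2 = (((6 + 10) + 2) + 2/399)**2 = ((16 + 2) + 2/399)**2 = (18 + 2/399)**2 = (7184/399)**2 = 51609856/159201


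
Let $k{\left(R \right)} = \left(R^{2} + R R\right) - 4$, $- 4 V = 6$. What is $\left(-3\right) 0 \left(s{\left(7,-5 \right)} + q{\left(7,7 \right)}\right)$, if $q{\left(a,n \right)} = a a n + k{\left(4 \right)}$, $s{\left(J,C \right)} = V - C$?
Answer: $0$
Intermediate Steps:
$V = - \frac{3}{2}$ ($V = \left(- \frac{1}{4}\right) 6 = - \frac{3}{2} \approx -1.5$)
$s{\left(J,C \right)} = - \frac{3}{2} - C$
$k{\left(R \right)} = -4 + 2 R^{2}$ ($k{\left(R \right)} = \left(R^{2} + R^{2}\right) - 4 = 2 R^{2} - 4 = -4 + 2 R^{2}$)
$q{\left(a,n \right)} = 28 + n a^{2}$ ($q{\left(a,n \right)} = a a n - \left(4 - 2 \cdot 4^{2}\right) = a^{2} n + \left(-4 + 2 \cdot 16\right) = n a^{2} + \left(-4 + 32\right) = n a^{2} + 28 = 28 + n a^{2}$)
$\left(-3\right) 0 \left(s{\left(7,-5 \right)} + q{\left(7,7 \right)}\right) = \left(-3\right) 0 \left(\left(- \frac{3}{2} - -5\right) + \left(28 + 7 \cdot 7^{2}\right)\right) = 0 \left(\left(- \frac{3}{2} + 5\right) + \left(28 + 7 \cdot 49\right)\right) = 0 \left(\frac{7}{2} + \left(28 + 343\right)\right) = 0 \left(\frac{7}{2} + 371\right) = 0 \cdot \frac{749}{2} = 0$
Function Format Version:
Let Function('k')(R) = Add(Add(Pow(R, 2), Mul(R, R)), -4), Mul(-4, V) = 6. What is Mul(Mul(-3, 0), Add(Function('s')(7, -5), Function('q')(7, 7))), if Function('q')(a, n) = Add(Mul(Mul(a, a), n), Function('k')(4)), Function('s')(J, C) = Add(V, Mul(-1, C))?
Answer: 0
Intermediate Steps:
V = Rational(-3, 2) (V = Mul(Rational(-1, 4), 6) = Rational(-3, 2) ≈ -1.5000)
Function('s')(J, C) = Add(Rational(-3, 2), Mul(-1, C))
Function('k')(R) = Add(-4, Mul(2, Pow(R, 2))) (Function('k')(R) = Add(Add(Pow(R, 2), Pow(R, 2)), -4) = Add(Mul(2, Pow(R, 2)), -4) = Add(-4, Mul(2, Pow(R, 2))))
Function('q')(a, n) = Add(28, Mul(n, Pow(a, 2))) (Function('q')(a, n) = Add(Mul(Mul(a, a), n), Add(-4, Mul(2, Pow(4, 2)))) = Add(Mul(Pow(a, 2), n), Add(-4, Mul(2, 16))) = Add(Mul(n, Pow(a, 2)), Add(-4, 32)) = Add(Mul(n, Pow(a, 2)), 28) = Add(28, Mul(n, Pow(a, 2))))
Mul(Mul(-3, 0), Add(Function('s')(7, -5), Function('q')(7, 7))) = Mul(Mul(-3, 0), Add(Add(Rational(-3, 2), Mul(-1, -5)), Add(28, Mul(7, Pow(7, 2))))) = Mul(0, Add(Add(Rational(-3, 2), 5), Add(28, Mul(7, 49)))) = Mul(0, Add(Rational(7, 2), Add(28, 343))) = Mul(0, Add(Rational(7, 2), 371)) = Mul(0, Rational(749, 2)) = 0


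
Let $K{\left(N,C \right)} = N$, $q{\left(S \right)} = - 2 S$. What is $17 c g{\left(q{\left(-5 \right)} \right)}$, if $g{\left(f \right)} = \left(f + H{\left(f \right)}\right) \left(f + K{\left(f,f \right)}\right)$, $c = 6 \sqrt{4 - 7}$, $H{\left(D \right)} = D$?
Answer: $40800 i \sqrt{3} \approx 70668.0 i$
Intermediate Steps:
$c = 6 i \sqrt{3}$ ($c = 6 \sqrt{-3} = 6 i \sqrt{3} \approx 10.392 i$)
$g{\left(f \right)} = 4 f^{2}$ ($g{\left(f \right)} = \left(f + f\right) \left(f + f\right) = 2 f 2 f = 4 f^{2}$)
$17 c g{\left(q{\left(-5 \right)} \right)} = 17 \cdot 6 i \sqrt{3} \cdot 4 \left(\left(-2\right) \left(-5\right)\right)^{2} = 102 i \sqrt{3} \cdot 4 \cdot 10^{2} = 102 i \sqrt{3} \cdot 4 \cdot 100 = 102 i \sqrt{3} \cdot 400 = 40800 i \sqrt{3}$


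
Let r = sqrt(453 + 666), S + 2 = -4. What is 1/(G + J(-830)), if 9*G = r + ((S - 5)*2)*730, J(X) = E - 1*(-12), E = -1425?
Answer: -258993/828114610 - 9*sqrt(1119)/828114610 ≈ -0.00031311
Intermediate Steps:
S = -6 (S = -2 - 4 = -6)
r = sqrt(1119) ≈ 33.451
J(X) = -1413 (J(X) = -1425 - 1*(-12) = -1425 + 12 = -1413)
G = -16060/9 + sqrt(1119)/9 (G = (sqrt(1119) + ((-6 - 5)*2)*730)/9 = (sqrt(1119) - 11*2*730)/9 = (sqrt(1119) - 22*730)/9 = (sqrt(1119) - 16060)/9 = (-16060 + sqrt(1119))/9 = -16060/9 + sqrt(1119)/9 ≈ -1780.7)
1/(G + J(-830)) = 1/((-16060/9 + sqrt(1119)/9) - 1413) = 1/(-28777/9 + sqrt(1119)/9)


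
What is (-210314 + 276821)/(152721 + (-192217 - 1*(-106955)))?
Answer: 9501/9637 ≈ 0.98589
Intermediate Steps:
(-210314 + 276821)/(152721 + (-192217 - 1*(-106955))) = 66507/(152721 + (-192217 + 106955)) = 66507/(152721 - 85262) = 66507/67459 = 66507*(1/67459) = 9501/9637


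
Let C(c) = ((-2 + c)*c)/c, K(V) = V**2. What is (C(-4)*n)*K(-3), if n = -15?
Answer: 810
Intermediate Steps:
C(c) = -2 + c (C(c) = (c*(-2 + c))/c = -2 + c)
(C(-4)*n)*K(-3) = ((-2 - 4)*(-15))*(-3)**2 = -6*(-15)*9 = 90*9 = 810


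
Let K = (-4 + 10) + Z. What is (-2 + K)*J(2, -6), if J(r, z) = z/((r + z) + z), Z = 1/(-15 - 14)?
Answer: 69/29 ≈ 2.3793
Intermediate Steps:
Z = -1/29 (Z = 1/(-29) = -1/29 ≈ -0.034483)
J(r, z) = z/(r + 2*z)
K = 173/29 (K = (-4 + 10) - 1/29 = 6 - 1/29 = 173/29 ≈ 5.9655)
(-2 + K)*J(2, -6) = (-2 + 173/29)*(-6/(2 + 2*(-6))) = 115*(-6/(2 - 12))/29 = 115*(-6/(-10))/29 = 115*(-6*(-⅒))/29 = (115/29)*(⅗) = 69/29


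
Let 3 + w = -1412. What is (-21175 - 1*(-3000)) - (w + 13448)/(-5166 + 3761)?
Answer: -25523842/1405 ≈ -18166.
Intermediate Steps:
w = -1415 (w = -3 - 1412 = -1415)
(-21175 - 1*(-3000)) - (w + 13448)/(-5166 + 3761) = (-21175 - 1*(-3000)) - (-1415 + 13448)/(-5166 + 3761) = (-21175 + 3000) - 12033/(-1405) = -18175 - 12033*(-1)/1405 = -18175 - 1*(-12033/1405) = -18175 + 12033/1405 = -25523842/1405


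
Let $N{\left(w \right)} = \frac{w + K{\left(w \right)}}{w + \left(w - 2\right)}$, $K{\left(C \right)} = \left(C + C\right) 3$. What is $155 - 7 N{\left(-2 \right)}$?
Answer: $\frac{416}{3} \approx 138.67$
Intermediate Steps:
$K{\left(C \right)} = 6 C$ ($K{\left(C \right)} = 2 C 3 = 6 C$)
$N{\left(w \right)} = \frac{7 w}{-2 + 2 w}$ ($N{\left(w \right)} = \frac{w + 6 w}{w + \left(w - 2\right)} = \frac{7 w}{w + \left(w - 2\right)} = \frac{7 w}{w + \left(-2 + w\right)} = \frac{7 w}{-2 + 2 w}$)
$155 - 7 N{\left(-2 \right)} = 155 - 7 \cdot \frac{7}{2} \left(-2\right) \frac{1}{-1 - 2} = 155 - 7 \cdot \frac{7}{2} \left(-2\right) \frac{1}{-3} = 155 - 7 \cdot \frac{7}{2} \left(-2\right) \left(- \frac{1}{3}\right) = 155 - \frac{49}{3} = \frac{416}{3}$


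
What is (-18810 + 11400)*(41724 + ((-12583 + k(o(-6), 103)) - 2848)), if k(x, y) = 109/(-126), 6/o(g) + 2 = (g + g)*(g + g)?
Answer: -4091319115/21 ≈ -1.9482e+8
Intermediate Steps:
o(g) = 6/(-2 + 4*g²) (o(g) = 6/(-2 + (g + g)*(g + g)) = 6/(-2 + (2*g)*(2*g)) = 6/(-2 + 4*g²))
k(x, y) = -109/126 (k(x, y) = 109*(-1/126) = -109/126)
(-18810 + 11400)*(41724 + ((-12583 + k(o(-6), 103)) - 2848)) = (-18810 + 11400)*(41724 + ((-12583 - 109/126) - 2848)) = -7410*(41724 + (-1585567/126 - 2848)) = -7410*(41724 - 1944415/126) = -7410*3312809/126 = -4091319115/21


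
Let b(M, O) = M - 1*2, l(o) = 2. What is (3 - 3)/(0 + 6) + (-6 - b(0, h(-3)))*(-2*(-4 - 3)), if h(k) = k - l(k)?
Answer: -56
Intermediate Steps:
h(k) = -2 + k (h(k) = k - 1*2 = k - 2 = -2 + k)
b(M, O) = -2 + M (b(M, O) = M - 2 = -2 + M)
(3 - 3)/(0 + 6) + (-6 - b(0, h(-3)))*(-2*(-4 - 3)) = (3 - 3)/(0 + 6) + (-6 - (-2 + 0))*(-2*(-4 - 3)) = 0/6 + (-6 - 1*(-2))*(-2*(-7)) = 0*(⅙) + (-6 + 2)*14 = 0 - 4*14 = 0 - 56 = -56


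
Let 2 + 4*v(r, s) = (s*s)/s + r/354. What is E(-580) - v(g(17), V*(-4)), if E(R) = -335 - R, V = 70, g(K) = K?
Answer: 446731/1416 ≈ 315.49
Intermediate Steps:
v(r, s) = -1/2 + s/4 + r/1416 (v(r, s) = -1/2 + ((s*s)/s + r/354)/4 = -1/2 + (s**2/s + r*(1/354))/4 = -1/2 + (s + r/354)/4 = -1/2 + (s/4 + r/1416) = -1/2 + s/4 + r/1416)
E(-580) - v(g(17), V*(-4)) = (-335 - 1*(-580)) - (-1/2 + (70*(-4))/4 + (1/1416)*17) = (-335 + 580) - (-1/2 + (1/4)*(-280) + 17/1416) = 245 - (-1/2 - 70 + 17/1416) = 245 - 1*(-99811/1416) = 245 + 99811/1416 = 446731/1416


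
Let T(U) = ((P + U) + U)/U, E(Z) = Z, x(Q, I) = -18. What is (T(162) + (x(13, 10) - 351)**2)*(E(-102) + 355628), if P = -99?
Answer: 435683425249/9 ≈ 4.8409e+10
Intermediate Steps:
T(U) = (-99 + 2*U)/U (T(U) = ((-99 + U) + U)/U = (-99 + 2*U)/U)
(T(162) + (x(13, 10) - 351)**2)*(E(-102) + 355628) = ((2 - 99/162) + (-18 - 351)**2)*(-102 + 355628) = ((2 - 99*1/162) + (-369)**2)*355526 = ((2 - 11/18) + 136161)*355526 = (25/18 + 136161)*355526 = (2450923/18)*355526 = 435683425249/9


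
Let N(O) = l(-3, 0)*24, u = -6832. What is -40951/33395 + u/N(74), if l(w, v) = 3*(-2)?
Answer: 13891106/300555 ≈ 46.218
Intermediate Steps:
l(w, v) = -6
N(O) = -144 (N(O) = -6*24 = -144)
-40951/33395 + u/N(74) = -40951/33395 - 6832/(-144) = -40951*1/33395 - 6832*(-1/144) = -40951/33395 + 427/9 = 13891106/300555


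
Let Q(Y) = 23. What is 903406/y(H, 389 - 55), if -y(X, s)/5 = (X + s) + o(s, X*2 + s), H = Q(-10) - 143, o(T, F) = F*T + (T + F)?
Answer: -451703/80095 ≈ -5.6396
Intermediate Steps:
o(T, F) = F + T + F*T (o(T, F) = F*T + (F + T) = F + T + F*T)
H = -120 (H = 23 - 143 = -120)
y(X, s) = -15*X - 15*s - 5*s*(s + 2*X) (y(X, s) = -5*((X + s) + ((X*2 + s) + s + (X*2 + s)*s)) = -5*((X + s) + ((2*X + s) + s + (2*X + s)*s)) = -5*((X + s) + ((s + 2*X) + s + (s + 2*X)*s)) = -5*((X + s) + ((s + 2*X) + s + s*(s + 2*X))) = -5*((X + s) + (2*X + 2*s + s*(s + 2*X))) = -5*(3*X + 3*s + s*(s + 2*X)) = -15*X - 15*s - 5*s*(s + 2*X))
903406/y(H, 389 - 55) = 903406/(-15*(-120) - 15*(389 - 55) - 5*(389 - 55)*((389 - 55) + 2*(-120))) = 903406/(1800 - 15*334 - 5*334*(334 - 240)) = 903406/(1800 - 5010 - 5*334*94) = 903406/(1800 - 5010 - 156980) = 903406/(-160190) = 903406*(-1/160190) = -451703/80095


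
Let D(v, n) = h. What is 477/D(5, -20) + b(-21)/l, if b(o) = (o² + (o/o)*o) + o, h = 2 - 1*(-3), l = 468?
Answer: 75077/780 ≈ 96.253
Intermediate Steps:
h = 5 (h = 2 + 3 = 5)
D(v, n) = 5
b(o) = o² + 2*o (b(o) = (o² + 1*o) + o = (o² + o) + o = (o + o²) + o = o² + 2*o)
477/D(5, -20) + b(-21)/l = 477/5 - 21*(2 - 21)/468 = 477*(⅕) - 21*(-19)*(1/468) = 477/5 + 399*(1/468) = 477/5 + 133/156 = 75077/780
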